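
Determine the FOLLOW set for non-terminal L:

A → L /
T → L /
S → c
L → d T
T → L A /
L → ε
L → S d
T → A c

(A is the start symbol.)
To compute FOLLOW(L), find every occurrence of L on a right-hand side N → α L β: add FIRST(β) \ {ε}, and if β is empty or nullable also add FOLLOW(N). Iterate to a fixed point.

In A → L /: L is followed by '/', add FIRST('/') \ {ε} = { '/' }
In T → L /: L is followed by '/', add FIRST('/') \ {ε} = { '/' }
In T → L A /: L is followed by A '/', add FIRST(A '/') \ {ε} = { '/', 'c', 'd' }

Taking the union: FOLLOW(L) = { '/', 'c', 'd' }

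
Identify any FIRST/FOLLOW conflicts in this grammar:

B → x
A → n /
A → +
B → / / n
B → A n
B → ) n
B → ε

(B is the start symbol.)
Nullable non-terminals: B.
FIRST sets used below: FIRST(A) = { '+', 'n' }

B: nullable alternative(s) B → ε; FOLLOW(B) = { $ }
  B → x: FIRST \ {ε} = { 'x' } — disjoint from FOLLOW(B)
  B → / / n: FIRST \ {ε} = { '/' } — disjoint from FOLLOW(B)
  B → A n: FIRST \ {ε} = { '+', 'n' } — disjoint from FOLLOW(B)
  B → ) n: FIRST \ {ε} = { ')' } — disjoint from FOLLOW(B)
  B → ε: FIRST \ {ε} = { } — this is the only nullable alternative, skip

A has no nullable alternative, so no FIRST/FOLLOW check is needed there.

No FIRST/FOLLOW conflicts found.

Answer: No FIRST/FOLLOW conflicts.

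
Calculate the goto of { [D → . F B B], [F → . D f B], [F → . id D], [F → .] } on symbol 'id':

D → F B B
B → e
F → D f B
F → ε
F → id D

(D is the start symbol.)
GOTO(I, 'id') = CLOSURE({ [A → αX.β] : [A → α.Xβ] ∈ I, X = 'id' })

Items with dot before 'id', with the dot advanced:
  [F → . id D] → [F → id . D]
Closure of the advanced items:
  [F → id . D] has the dot before D: add [D → . F B B]
  [D → . F B B] has the dot before F: add [F → . D f B], [F → .], [F → . id D]

GOTO = { [D → . F B B], [F → . D f B], [F → . id D], [F → .], [F → id . D] }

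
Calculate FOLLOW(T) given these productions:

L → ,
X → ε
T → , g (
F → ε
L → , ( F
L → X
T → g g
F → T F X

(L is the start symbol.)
{ $, ',', 'g' }

In F → T F X: T is followed by F X, add FIRST(F X) \ {ε} = { ',', 'g' }
  F X is nullable, so also add FOLLOW(F)

The FOLLOW sets referred to above (computed the same way, to a fixed point):
  FOLLOW(F) = { $ }

Taking the union: FOLLOW(T) = { $, ',', 'g' }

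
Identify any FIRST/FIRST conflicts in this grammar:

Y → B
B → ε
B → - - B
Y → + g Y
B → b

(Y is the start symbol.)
A FIRST/FIRST conflict occurs when two productions N → α and N → β for the same non-terminal have FIRST(α) ∩ FIRST(β) ≠ ∅ (with ε ∈ FIRST of a nullable right-hand side, so two nullable alternatives also conflict).

FIRST sets of the non-terminals at (or reachable through a nullable prefix from) the front of some alternative:
  FIRST(B) = { '-', 'b', ε }

Productions for Y:
  Y → B: FIRST = { '-', 'b', ε }
  Y → + g Y: FIRST = { '+' }
Productions for B:
  B → ε: FIRST = { ε }
  B → - - B: FIRST = { '-' }
  B → b: FIRST = { 'b' }

All alternatives of each non-terminal have pairwise disjoint FIRST sets.

Answer: No FIRST/FIRST conflicts.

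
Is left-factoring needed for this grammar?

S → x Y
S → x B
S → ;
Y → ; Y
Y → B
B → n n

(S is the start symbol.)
Left-factoring is needed when two productions for the same non-terminal
share a common prefix on the right-hand side.

Productions for S:
  S → x Y
  S → x B
  S → ;
Productions for Y:
  Y → ; Y
  Y → B

Found common prefix 'x' in productions for S

Answer: Yes, S has productions with common prefix 'x'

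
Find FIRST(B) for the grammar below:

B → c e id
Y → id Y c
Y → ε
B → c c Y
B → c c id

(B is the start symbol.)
From B → c e id:
  - c is a terminal: add 'c' and stop
From B → c c Y:
  - c is a terminal: add 'c' and stop
From B → c c id:
  - c is a terminal: add 'c' and stop

Collecting: FIRST(B) = { 'c' }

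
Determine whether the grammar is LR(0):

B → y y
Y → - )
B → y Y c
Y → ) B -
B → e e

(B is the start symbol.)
Yes, the grammar is LR(0)

A grammar is LR(0) if no state in the canonical LR(0) collection has:
  - both a shift item (dot before a terminal) and a complete item (shift-reduce conflict), or
  - two or more complete items (reduce-reduce conflict; the accept item [B' → B .] counts as a complete item here).

Augment with B' → B and build the canonical LR(0) collection (I0 = CLOSURE({[B' → . B]}), then GOTO on every symbol after a dot until no new states appear). It has 13 states:
  I0: { [B → . e e], [B → . y Y c], [B → . y y], [B' → . B] }  — shift
  I1: { [B' → B .] }  — accept
  I2: { [B → e . e] }  — shift
  I3: { [B → y . Y c], [B → y . y], [Y → . ) B -], [Y → . - )] }  — shift
  I4: { [B → . e e], [B → . y Y c], [B → . y y], [Y → ) . B -] }  — shift
  I5: { [Y → - . )] }  — shift
  I6: { [B → y Y . c] }  — shift
  I7: { [B → y y .] }  — reduce
  I8: { [B → y Y c .] }  — reduce
  I9: { [Y → - ) .] }  — reduce
  I10: { [Y → ) B . -] }  — shift
  I11: { [Y → ) B - .] }  — reduce
  I12: { [B → e e .] }  — reduce

Every state is either a pure shift/goto state or contains exactly one complete item and nothing to shift — no conflicts. The grammar is LR(0).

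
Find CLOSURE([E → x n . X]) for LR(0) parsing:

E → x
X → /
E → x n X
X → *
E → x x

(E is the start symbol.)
{ [E → x n . X], [X → . *], [X → . /] }

Start with: [E → x n . X]
  [E → x n . X] has the dot before X: add [X → . /], [X → . *]
No further items can be added.

CLOSURE = { [E → x n . X], [X → . *], [X → . /] }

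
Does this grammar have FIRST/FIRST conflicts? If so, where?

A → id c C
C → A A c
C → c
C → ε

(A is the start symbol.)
No FIRST/FIRST conflicts.

A FIRST/FIRST conflict occurs when two productions N → α and N → β for the same non-terminal have FIRST(α) ∩ FIRST(β) ≠ ∅ (with ε ∈ FIRST of a nullable right-hand side, so two nullable alternatives also conflict).

FIRST sets of the non-terminals at (or reachable through a nullable prefix from) the front of some alternative:
  FIRST(A) = { 'id' }

Productions for C:
  C → A A c: FIRST = { 'id' }
  C → c: FIRST = { 'c' }
  C → ε: FIRST = { ε }
A has only one production, so no FIRST/FIRST conflict is possible there.

All alternatives of each non-terminal have pairwise disjoint FIRST sets.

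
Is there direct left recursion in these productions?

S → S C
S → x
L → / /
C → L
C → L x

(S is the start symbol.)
Yes, S is left-recursive

Direct left recursion occurs when N → N α for some non-terminal N (the right-hand side begins with the left-hand side itself).

S → S C: LEFT RECURSIVE (starts with S)
S → x: starts with x
L → / /: starts with '/'
C → L: starts with L
C → L x: starts with L

The grammar has direct left recursion on: S.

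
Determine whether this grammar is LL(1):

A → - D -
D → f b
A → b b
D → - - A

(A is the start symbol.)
Yes, the grammar is LL(1).

A grammar is LL(1) if for each non-terminal N with multiple productions, the predict sets of those productions are pairwise disjoint, where PREDICT(N → α) = (FIRST(α) \ {ε}) ∪ (FOLLOW(N) if α ⇒* ε).

For A:
  PREDICT(A → '-' D '-') = { '-' }
  PREDICT(A → b b) = { 'b' }
For D:
  PREDICT(D → f b) = { 'f' }
  PREDICT(D → '-' '-' A) = { '-' }

All predict sets are disjoint. The grammar IS LL(1).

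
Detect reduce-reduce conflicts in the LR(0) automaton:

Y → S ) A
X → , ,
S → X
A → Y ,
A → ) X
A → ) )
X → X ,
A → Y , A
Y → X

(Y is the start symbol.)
A reduce-reduce conflict occurs when an LR(0) state has two complete items [A → α .] and [B → β .] — both call for a reduction, and with no lookahead the parser cannot choose between them.

Augment with Y' → Y and build the canonical LR(0) collection (I0 = CLOSURE({[Y' → . Y]}), then GOTO on every symbol after a dot until no new states appear). It has 15 states:
  I0: { [S → . X], [X → . , ,], [X → . X ,], [Y → . S ) A], [Y → . X], [Y' → . Y] }  — shift
  I1: { [X → , . ,] }  — shift
  I2: { [Y → S . ) A] }  — shift
  I3: { [S → X .], [X → X . ,], [Y → X .] }  — shift, 2 reduces
  I4: { [Y' → Y .] }  — accept
  I5: { [X → X , .] }  — reduce
  I6: { [A → . ) )], [A → . ) X], [A → . Y , A], [A → . Y ,], [S → . X], [X → . , ,], [X → . X ,], [Y → . S ) A], [Y → . X], [Y → S ) . A] }  — shift
  I7: { [A → ) . )], [A → ) . X], [X → . , ,], [X → . X ,] }  — shift
  I8: { [Y → S ) A .] }  — reduce
  I9: { [A → Y . , A], [A → Y . ,] }  — shift
  I10: { [A → . ) )], [A → . ) X], [A → . Y , A], [A → . Y ,], [A → Y , . A], [A → Y , .], [S → . X], [X → . , ,], [X → . X ,], [Y → . S ) A], [Y → . X] }  — shift, reduce
  I11: { [A → Y , A .] }  — reduce
  I12: { [A → ) ) .] }  — reduce
  I13: { [A → ) X .], [X → X . ,] }  — shift, reduce
  I14: { [X → , , .] }  — reduce

I3 contains complete items [S → X .], [Y → X .] — reduce-reduce conflict.

Answer: Yes — I3: [S → X .] vs [Y → X .]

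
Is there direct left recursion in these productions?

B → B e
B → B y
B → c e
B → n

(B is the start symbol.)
B → B e: LEFT RECURSIVE (starts with B)
B → B y: LEFT RECURSIVE (starts with B)
B → c e: starts with c
B → n: starts with n

The grammar has direct left recursion on: B.

Answer: Yes, B is left-recursive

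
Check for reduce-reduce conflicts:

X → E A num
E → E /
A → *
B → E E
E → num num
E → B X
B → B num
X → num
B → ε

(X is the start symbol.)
Augment with X' → X and build the canonical LR(0) collection (I0 = CLOSURE({[X' → . X]}), then GOTO on every symbol after a dot until no new states appear). It has 14 states:
  I0: { [B → . B num], [B → . E E], [B → .], [E → . B X], [E → . E /], [E → . num num], [X → . E A num], [X → . num], [X' → . X] }  — shift, reduce
  I1: { [B → . B num], [B → . E E], [B → .], [B → B . num], [E → . B X], [E → . E /], [E → . num num], [E → B . X], [X → . E A num], [X → . num] }  — shift, reduce
  I2: { [A → . *], [B → . B num], [B → . E E], [B → .], [B → E . E], [E → . B X], [E → . E /], [E → . num num], [E → E . /], [X → E . A num] }  — shift, reduce
  I3: { [X' → X .] }  — accept
  I4: { [E → num . num], [X → num .] }  — shift, reduce
  I5: { [E → num num .] }  — reduce
  I6: { [A → * .] }  — reduce
  I7: { [E → E / .] }  — reduce
  I8: { [X → E A . num] }  — shift
  I9: { [B → . B num], [B → . E E], [B → .], [B → E . E], [B → E E .], [E → . B X], [E → . E /], [E → . num num], [E → E . /] }  — shift, 2 reduces
  I10: { [E → num . num] }  — shift
  I11: { [X → E A num .] }  — reduce
  I12: { [E → B X .] }  — reduce
  I13: { [B → B num .], [E → num . num], [X → num .] }  — shift, 2 reduces

I9 contains complete items [B → .], [B → E E .] — reduce-reduce conflict.
I13 contains complete items [B → B num .], [X → num .] — reduce-reduce conflict.

Answer: Yes — I9: [B → .] vs [B → E E .]; I13: [B → B num .] vs [X → num .]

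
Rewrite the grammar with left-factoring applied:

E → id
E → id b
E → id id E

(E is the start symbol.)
Left-factoring transforms A → αβ₁ | αβ₂ into A → αA' and A' → β₁ | β₂
(α is the longest common prefix among the alternatives). Repeat until
no nonterminal has two alternatives with a common prefix.

Round 1: E has alternatives sharing prefix 'id'. Introduce E': E → id E'
  Add: E' → ε
  Add: E' → b
  Add: E' → id E

No remaining common prefixes — done.

Resulting grammar:
E → id E'
E' → ε
E' → b
E' → id E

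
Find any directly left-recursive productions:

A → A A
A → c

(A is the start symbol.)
Yes, A is left-recursive

Direct left recursion occurs when N → N α for some non-terminal N (the right-hand side begins with the left-hand side itself).

A → A A: LEFT RECURSIVE (starts with A)
A → c: starts with c

The grammar has direct left recursion on: A.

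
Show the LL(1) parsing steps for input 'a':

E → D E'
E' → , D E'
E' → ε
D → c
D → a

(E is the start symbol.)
Stack is shown with the top on the left.

Stack   Input  Action
---------------------
E $     a $    output E → D E'
D E' $  a $    output D → a
a E' $  a $    match 'a'
E' $    $      output E' → ε
$       $      accept

The string is accepted.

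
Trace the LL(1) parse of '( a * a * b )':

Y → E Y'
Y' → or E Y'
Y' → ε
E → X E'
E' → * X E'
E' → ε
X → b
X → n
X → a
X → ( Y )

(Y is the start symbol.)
Stack is shown with the top on the left.

Stack                Input            Action
--------------------------------------------
Y $                  ( a * a * b ) $  output Y → E Y'
E Y' $               ( a * a * b ) $  output E → X E'
X E' Y' $            ( a * a * b ) $  output X → ( Y )
( Y ) E' Y' $        ( a * a * b ) $  match '('
Y ) E' Y' $          a * a * b ) $    output Y → E Y'
E Y' ) E' Y' $       a * a * b ) $    output E → X E'
X E' Y' ) E' Y' $    a * a * b ) $    output X → a
a E' Y' ) E' Y' $    a * a * b ) $    match 'a'
E' Y' ) E' Y' $      * a * b ) $      output E' → * X E'
* X E' Y' ) E' Y' $  * a * b ) $      match '*'
X E' Y' ) E' Y' $    a * b ) $        output X → a
a E' Y' ) E' Y' $    a * b ) $        match 'a'
E' Y' ) E' Y' $      * b ) $          output E' → * X E'
* X E' Y' ) E' Y' $  * b ) $          match '*'
X E' Y' ) E' Y' $    b ) $            output X → b
b E' Y' ) E' Y' $    b ) $            match 'b'
E' Y' ) E' Y' $      ) $              output E' → ε
Y' ) E' Y' $         ) $              output Y' → ε
) E' Y' $            ) $              match ')'
E' Y' $              $                output E' → ε
Y' $                 $                output Y' → ε
$                    $                accept

The string is accepted.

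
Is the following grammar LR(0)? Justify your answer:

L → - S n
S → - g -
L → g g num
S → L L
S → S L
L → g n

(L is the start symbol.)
Yes, the grammar is LR(0)

A grammar is LR(0) if no state in the canonical LR(0) collection has:
  - both a shift item (dot before a terminal) and a complete item (shift-reduce conflict), or
  - two or more complete items (reduce-reduce conflict; the accept item [L' → L .] counts as a complete item here).

Augment with L' → L and build the canonical LR(0) collection (I0 = CLOSURE({[L' → . L]}), then GOTO on every symbol after a dot until no new states appear). It has 15 states:
  I0: { [L → . - S n], [L → . g g num], [L → . g n], [L' → . L] }  — shift
  I1: { [L → - . S n], [L → . - S n], [L → . g g num], [L → . g n], [S → . - g -], [S → . L L], [S → . S L] }  — shift
  I2: { [L' → L .] }  — accept
  I3: { [L → g . g num], [L → g . n] }  — shift
  I4: { [L → g g . num] }  — shift
  I5: { [L → g n .] }  — reduce
  I6: { [L → g g num .] }  — reduce
  I7: { [L → - . S n], [L → . - S n], [L → . g g num], [L → . g n], [S → - . g -], [S → . - g -], [S → . L L], [S → . S L] }  — shift
  I8: { [L → . - S n], [L → . g g num], [L → . g n], [S → L . L] }  — shift
  I9: { [L → - S . n], [L → . - S n], [L → . g g num], [L → . g n], [S → S . L] }  — shift
  I10: { [S → S L .] }  — reduce
  I11: { [L → - S n .] }  — reduce
  I12: { [S → L L .] }  — reduce
  I13: { [L → g . g num], [L → g . n], [S → - g . -] }  — shift
  I14: { [S → - g - .] }  — reduce

Every state is either a pure shift/goto state or contains exactly one complete item and nothing to shift — no conflicts. The grammar is LR(0).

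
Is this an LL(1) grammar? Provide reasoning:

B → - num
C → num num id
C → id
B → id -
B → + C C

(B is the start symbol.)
Yes, the grammar is LL(1).

For B:
  PREDICT(B → '-' num) = { '-' }
  PREDICT(B → id '-') = { 'id' }
  PREDICT(B → '+' C C) = { '+' }
For C:
  PREDICT(C → num num id) = { 'num' }
  PREDICT(C → id) = { 'id' }

All predict sets are disjoint. The grammar IS LL(1).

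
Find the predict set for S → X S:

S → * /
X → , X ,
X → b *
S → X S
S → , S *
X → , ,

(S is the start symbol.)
{ ',', 'b' }

PREDICT(S → X S) = (FIRST(RHS) \ {ε}) ∪ (FOLLOW(S) if ε ∈ FIRST(RHS), i.e. RHS ⇒* ε)
FIRST(X) = { ',', 'b' }
FIRST(X S) = { ',', 'b' }
ε ∉ FIRST(X S), so FOLLOW(S) is not added.
PREDICT(S → X S) = { ',', 'b' }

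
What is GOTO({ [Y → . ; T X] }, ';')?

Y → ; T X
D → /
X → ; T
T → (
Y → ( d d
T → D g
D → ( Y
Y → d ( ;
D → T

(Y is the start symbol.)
{ [D → . ( Y], [D → . /], [D → . T], [T → . (], [T → . D g], [Y → ; . T X] }

GOTO(I, ';') = CLOSURE({ [A → αX.β] : [A → α.Xβ] ∈ I, X = ';' })

Items with dot before ';', with the dot advanced:
  [Y → . ; T X] → [Y → ; . T X]
Closure of the advanced items:
  [Y → ; . T X] has the dot before T: add [T → . (], [T → . D g]
  [T → . D g] has the dot before D: add [D → . /], [D → . ( Y], [D → . T]

GOTO = { [D → . ( Y], [D → . /], [D → . T], [T → . (], [T → . D g], [Y → ; . T X] }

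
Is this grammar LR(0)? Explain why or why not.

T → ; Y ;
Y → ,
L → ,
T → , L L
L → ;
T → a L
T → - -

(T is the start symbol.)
A grammar is LR(0) if no state in the canonical LR(0) collection has:
  - both a shift item (dot before a terminal) and a complete item (shift-reduce conflict), or
  - two or more complete items (reduce-reduce conflict; the accept item [T' → T .] counts as a complete item here).

Augment with T' → T and build the canonical LR(0) collection (I0 = CLOSURE({[T' → . T]}), then GOTO on every symbol after a dot until no new states appear). It has 15 states:
  I0: { [T → . , L L], [T → . - -], [T → . ; Y ;], [T → . a L], [T' → . T] }  — shift
  I1: { [L → . ,], [L → . ;], [T → , . L L] }  — shift
  I2: { [T → - . -] }  — shift
  I3: { [T → ; . Y ;], [Y → . ,] }  — shift
  I4: { [T' → T .] }  — accept
  I5: { [L → . ,], [L → . ;], [T → a . L] }  — shift
  I6: { [L → , .] }  — reduce
  I7: { [L → ; .] }  — reduce
  I8: { [T → a L .] }  — reduce
  I9: { [Y → , .] }  — reduce
  I10: { [T → ; Y . ;] }  — shift
  I11: { [T → ; Y ; .] }  — reduce
  I12: { [T → - - .] }  — reduce
  I13: { [L → . ,], [L → . ;], [T → , L . L] }  — shift
  I14: { [T → , L L .] }  — reduce

Every state is either a pure shift/goto state or contains exactly one complete item and nothing to shift — no conflicts. The grammar is LR(0).

Answer: Yes, the grammar is LR(0)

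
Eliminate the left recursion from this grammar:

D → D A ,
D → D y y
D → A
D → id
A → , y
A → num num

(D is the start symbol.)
D is directly left-recursive. The standard transformation for
  A → A α₁ | ... | A α_m | β₁ | ... | β_n
is
  A  → β₁ A' | ... | β_n A'
  A' → α₁ A' | ... | α_m A' | ε

D → A becomes D → A D'
D → id becomes D → id D'
D → D A , becomes D' → A , D'
D → D y y becomes D' → y y D'
Add D' → ε

Productions for other non-terminals are unchanged:
  A → , y
  A → num num

Resulting grammar:
D → A D'
D → id D'
D' → A , D'
D' → y y D'
D' → ε
A → , y
A → num num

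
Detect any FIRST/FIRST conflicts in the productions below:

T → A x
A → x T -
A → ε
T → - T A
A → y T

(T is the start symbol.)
No FIRST/FIRST conflicts.

FIRST sets of the non-terminals at (or reachable through a nullable prefix from) the front of some alternative:
  FIRST(A) = { 'x', 'y', ε }

Productions for T:
  T → A x: FIRST = { 'x', 'y' }
  T → - T A: FIRST = { '-' }
Productions for A:
  A → x T -: FIRST = { 'x' }
  A → ε: FIRST = { ε }
  A → y T: FIRST = { 'y' }

All alternatives of each non-terminal have pairwise disjoint FIRST sets.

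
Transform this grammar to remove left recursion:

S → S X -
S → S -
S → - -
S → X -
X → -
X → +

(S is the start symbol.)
S is directly left-recursive. The standard transformation for
  A → A α₁ | ... | A α_m | β₁ | ... | β_n
is
  A  → β₁ A' | ... | β_n A'
  A' → α₁ A' | ... | α_m A' | ε

S → - - becomes S → - - S'
S → X - becomes S → X - S'
S → S X - becomes S' → X - S'
S → S - becomes S' → - S'
Add S' → ε

Productions for other non-terminals are unchanged:
  X → -
  X → +

Resulting grammar:
S → - - S'
S → X - S'
S' → X - S'
S' → - S'
S' → ε
X → -
X → +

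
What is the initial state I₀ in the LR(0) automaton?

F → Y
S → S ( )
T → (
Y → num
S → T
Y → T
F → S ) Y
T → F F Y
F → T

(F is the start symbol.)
First, augment the grammar with F' → F
I₀ = CLOSURE({ [F' → . F] }):
  [F' → . F] has the dot before F: add [F → . Y], [F → . S ) Y], [F → . T]
  [F → . Y] has the dot before Y: add [Y → . num], [Y → . T]
  [F → . S ) Y] has the dot before S: add [S → . S ( )], [S → . T]
  [F → . T] has the dot before T: add [T → . (], [T → . F F Y]
No further items can be added.

I₀ = { [F → . S ) Y], [F → . T], [F → . Y], [F' → . F], [S → . S ( )], [S → . T], [T → . (], [T → . F F Y], [Y → . T], [Y → . num] }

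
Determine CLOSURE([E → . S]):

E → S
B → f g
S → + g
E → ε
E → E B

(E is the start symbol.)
{ [E → . S], [S → . + g] }

To compute CLOSURE, for each item [A → α.Bβ] where B is a non-terminal, add [B → .γ] for all productions B → γ; repeat for the newly added items until nothing changes.

Start with: [E → . S]
  [E → . S] has the dot before S: add [S → . + g]
No further items can be added.

CLOSURE = { [E → . S], [S → . + g] }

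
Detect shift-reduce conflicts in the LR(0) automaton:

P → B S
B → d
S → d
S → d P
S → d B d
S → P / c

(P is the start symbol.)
Yes — I6: [B → d .] vs [B → . d]; I9: [B → d .] vs [B → . d]

A shift-reduce conflict occurs when an LR(0) state has both:
  - a complete (reduce) item [A → α .] (dot at the end), and
  - a shift item [B → β . c γ] (dot before a terminal).

Augment with P' → P and build the canonical LR(0) collection (I0 = CLOSURE({[P' → . P]}), then GOTO on every symbol after a dot until no new states appear). It has 12 states:
  I0: { [B → . d], [P → . B S], [P' → . P] }  — shift
  I1: { [B → . d], [P → . B S], [P → B . S], [S → . P / c], [S → . d B d], [S → . d P], [S → . d] }  — shift
  I2: { [P' → P .] }  — accept
  I3: { [B → d .] }  — reduce
  I4: { [S → P . / c] }  — shift
  I5: { [P → B S .] }  — reduce
  I6: { [B → . d], [B → d .], [P → . B S], [S → d . B d], [S → d . P], [S → d .] }  — shift, 2 reduces
  I7: { [B → . d], [P → . B S], [P → B . S], [S → . P / c], [S → . d B d], [S → . d P], [S → . d], [S → d B . d] }  — shift
  I8: { [S → d P .] }  — reduce
  I9: { [B → . d], [B → d .], [P → . B S], [S → d . B d], [S → d . P], [S → d .], [S → d B d .] }  — shift, 3 reduces
  I10: { [S → P / . c] }  — shift
  I11: { [S → P / c .] }  — reduce

I6 contains reduce items [B → d .], [S → d .] and shift item [B → . d] — shift-reduce conflict.
I9 contains reduce items [B → d .], [S → d .], [S → d B d .] and shift item [B → . d] — shift-reduce conflict.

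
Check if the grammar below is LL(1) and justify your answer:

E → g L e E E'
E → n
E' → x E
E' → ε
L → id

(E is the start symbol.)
A grammar is LL(1) if for each non-terminal N with multiple productions, the predict sets of those productions are pairwise disjoint, where PREDICT(N → α) = (FIRST(α) \ {ε}) ∪ (FOLLOW(N) if α ⇒* ε).

Relevant sets:
  FOLLOW(E') = { $, 'x' }

For E:
  PREDICT(E → g L e E E') = { 'g' }
  PREDICT(E → n) = { 'n' }
For E':
  PREDICT(E' → x E) = { 'x' }
  PREDICT(E' → ε) = { $, 'x' }
L has a single production, so nothing to check there.

Conflict found: Predict set conflict for E': { 'x' }
The grammar is NOT LL(1).

Answer: No. Predict set conflict for E': { 'x' }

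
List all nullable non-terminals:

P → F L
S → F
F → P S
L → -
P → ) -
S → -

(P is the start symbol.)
There are no ε-productions, so no non-terminal can derive ε.
No non-terminals are nullable.

Answer: None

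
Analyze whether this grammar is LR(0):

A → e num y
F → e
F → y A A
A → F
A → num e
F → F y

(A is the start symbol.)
A grammar is LR(0) if no state in the canonical LR(0) collection has:
  - both a shift item (dot before a terminal) and a complete item (shift-reduce conflict), or
  - two or more complete items (reduce-reduce conflict; the accept item [A' → A .] counts as a complete item here).

Augment with A' → A and build the canonical LR(0) collection (I0 = CLOSURE({[A' → . A]}), then GOTO on every symbol after a dot until no new states appear). It has 12 states:
  I0: { [A → . F], [A → . e num y], [A → . num e], [A' → . A], [F → . F y], [F → . e], [F → . y A A] }  — shift
  I1: { [A' → A .] }  — accept
  I2: { [A → F .], [F → F . y] }  — shift, reduce
  I3: { [A → e . num y], [F → e .] }  — shift, reduce
  I4: { [A → num . e] }  — shift
  I5: { [A → . F], [A → . e num y], [A → . num e], [F → . F y], [F → . e], [F → . y A A], [F → y . A A] }  — shift
  I6: { [A → . F], [A → . e num y], [A → . num e], [F → . F y], [F → . e], [F → . y A A], [F → y A . A] }  — shift
  I7: { [F → y A A .] }  — reduce
  I8: { [A → num e .] }  — reduce
  I9: { [A → e num . y] }  — shift
  I10: { [A → e num y .] }  — reduce
  I11: { [F → F y .] }  — reduce

Conflict in state I2:
  Shift-reduce conflict between [A → F .] and [F → F . y]
So the grammar is NOT LR(0).

Answer: No. Shift-reduce conflict between [A → F .] and [F → F . y]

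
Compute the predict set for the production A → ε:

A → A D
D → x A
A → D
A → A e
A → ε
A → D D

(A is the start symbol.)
PREDICT(A → ε) = (FIRST(RHS) \ {ε}) ∪ (FOLLOW(A) if ε ∈ FIRST(RHS), i.e. RHS ⇒* ε)
The right-hand side is ε (FIRST(ε) = { ε }), so the predict set is FOLLOW(A) = { $, 'e', 'x' }
PREDICT(A → ε) = { $, 'e', 'x' }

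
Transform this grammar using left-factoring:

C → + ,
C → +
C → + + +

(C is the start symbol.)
C → + C'
C' → ,
C' → ε
C' → + +

Left-factoring transforms A → αβ₁ | αβ₂ into A → αA' and A' → β₁ | β₂
(α is the longest common prefix among the alternatives). Repeat until
no nonterminal has two alternatives with a common prefix.

Round 1: C has alternatives sharing prefix '+'. Introduce C': C → + C'
  Add: C' → ,
  Add: C' → ε
  Add: C' → + +

No remaining common prefixes — done.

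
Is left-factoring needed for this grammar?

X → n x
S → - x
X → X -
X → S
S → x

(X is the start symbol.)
No, left-factoring is not needed

Left-factoring is needed when two productions for the same non-terminal
share a common prefix on the right-hand side.

Productions for X:
  X → n x
  X → X -
  X → S
Productions for S:
  S → - x
  S → x

No common prefixes found.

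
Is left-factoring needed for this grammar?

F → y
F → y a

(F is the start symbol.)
Left-factoring is needed when two productions for the same non-terminal
share a common prefix on the right-hand side.

Productions for F:
  F → y
  F → y a

Found common prefix 'y' in productions for F

Answer: Yes, F has productions with common prefix 'y'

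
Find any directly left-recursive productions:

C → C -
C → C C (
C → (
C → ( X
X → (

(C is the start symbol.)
Direct left recursion occurs when N → N α for some non-terminal N (the right-hand side begins with the left-hand side itself).

C → C -: LEFT RECURSIVE (starts with C)
C → C C (: LEFT RECURSIVE (starts with C)
C → (: starts with '('
C → ( X: starts with '('
X → (: starts with '('

The grammar has direct left recursion on: C.

Answer: Yes, C is left-recursive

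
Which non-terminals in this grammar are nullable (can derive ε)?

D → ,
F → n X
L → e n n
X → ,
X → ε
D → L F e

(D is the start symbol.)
{ 'X' }

A non-terminal is nullable if it can derive ε (the empty string): either it has an ε-production, or it has a production whose right-hand side consists entirely of nullable non-terminals.

ε-productions: X → ε
So X is immediately nullable.
No further non-terminal can be added: every production for the remaining non-terminals contains a terminal or a non-nullable non-terminal.
Nullable = { 'X' }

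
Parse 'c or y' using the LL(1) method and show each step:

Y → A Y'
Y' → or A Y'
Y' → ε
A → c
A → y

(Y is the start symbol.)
LL(1) parsing maintains a stack (initially the start symbol over $) and the input. At each step: if the stack top is a terminal, match it against the current input token; if it is a non-terminal N, replace it with the RHS of M[N, lookahead] (the unique production whose predict set contains the lookahead).

Stack is shown with the top on the left.

Stack      Input     Action
---------------------------
Y $        c or y $  output Y → A Y'
A Y' $     c or y $  output A → c
c Y' $     c or y $  match 'c'
Y' $       or y $    output Y' → or A Y'
or A Y' $  or y $    match 'or'
A Y' $     y $       output A → y
y Y' $     y $       match 'y'
Y' $       $         output Y' → ε
$          $         accept

The string is accepted.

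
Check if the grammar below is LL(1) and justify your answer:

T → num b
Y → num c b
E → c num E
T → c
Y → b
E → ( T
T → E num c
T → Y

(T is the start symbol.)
No. Predict set conflict for T: { 'num' }

A grammar is LL(1) if for each non-terminal N with multiple productions, the predict sets of those productions are pairwise disjoint, where PREDICT(N → α) = (FIRST(α) \ {ε}) ∪ (FOLLOW(N) if α ⇒* ε).

Relevant sets:
  FIRST(E) = { '(', 'c' }
  FIRST(Y) = { 'b', 'num' }

For T:
  PREDICT(T → num b) = { 'num' }
  PREDICT(T → c) = { 'c' }
  PREDICT(T → E num c) = { '(', 'c' }
  PREDICT(T → Y) = { 'b', 'num' }
For Y:
  PREDICT(Y → num c b) = { 'num' }
  PREDICT(Y → b) = { 'b' }
For E:
  PREDICT(E → c num E) = { 'c' }
  PREDICT(E → '(' T) = { '(' }

Conflict found: Predict set conflict for T: { 'num' }
The grammar is NOT LL(1).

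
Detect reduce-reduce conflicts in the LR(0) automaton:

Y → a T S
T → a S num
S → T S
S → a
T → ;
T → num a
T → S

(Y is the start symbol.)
Yes — I11: [S → T S .] vs [T → S .]; I13: [S → T S .] vs [T → S .]

A reduce-reduce conflict occurs when an LR(0) state has two complete items [A → α .] and [B → β .] — both call for a reduction, and with no lookahead the parser cannot choose between them.

Augment with Y' → Y and build the canonical LR(0) collection (I0 = CLOSURE({[Y' → . Y]}), then GOTO on every symbol after a dot until no new states appear). It has 14 states:
  I0: { [Y → . a T S], [Y' → . Y] }  — shift
  I1: { [Y' → Y .] }  — accept
  I2: { [S → . T S], [S → . a], [T → . ;], [T → . S], [T → . a S num], [T → . num a], [Y → a . T S] }  — shift
  I3: { [T → ; .] }  — reduce
  I4: { [T → S .] }  — reduce
  I5: { [S → . T S], [S → . a], [S → T . S], [T → . ;], [T → . S], [T → . a S num], [T → . num a], [Y → a T . S] }  — shift
  I6: { [S → . T S], [S → . a], [S → a .], [T → . ;], [T → . S], [T → . a S num], [T → . num a], [T → a . S num] }  — shift, reduce
  I7: { [T → num . a] }  — shift
  I8: { [T → num a .] }  — reduce
  I9: { [T → S .], [T → a S . num] }  — shift, reduce
  I10: { [S → . T S], [S → . a], [S → T . S], [T → . ;], [T → . S], [T → . a S num], [T → . num a] }  — shift
  I11: { [S → T S .], [T → S .] }  — 2 reduces
  I12: { [T → a S num .] }  — reduce
  I13: { [S → T S .], [T → S .], [Y → a T S .] }  — 3 reduces

I11 contains complete items [S → T S .], [T → S .] — reduce-reduce conflict.
I13 contains complete items [S → T S .], [T → S .], [Y → a T S .] — reduce-reduce conflict.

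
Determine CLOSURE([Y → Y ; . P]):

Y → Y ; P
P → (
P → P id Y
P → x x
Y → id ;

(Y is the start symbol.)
{ [P → . (], [P → . P id Y], [P → . x x], [Y → Y ; . P] }

To compute CLOSURE, for each item [A → α.Bβ] where B is a non-terminal, add [B → .γ] for all productions B → γ; repeat for the newly added items until nothing changes.

Start with: [Y → Y ; . P]
  [Y → Y ; . P] has the dot before P: add [P → . (], [P → . P id Y], [P → . x x]
No further items can be added.

CLOSURE = { [P → . (], [P → . P id Y], [P → . x x], [Y → Y ; . P] }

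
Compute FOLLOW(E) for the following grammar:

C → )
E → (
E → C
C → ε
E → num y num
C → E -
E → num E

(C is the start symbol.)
In C → E -: E is followed by '-', add FIRST('-') \ {ε} = { '-' }
In E → num E: E is at the end; this adds FOLLOW(E) to itself — nothing new

Taking the union: FOLLOW(E) = { '-' }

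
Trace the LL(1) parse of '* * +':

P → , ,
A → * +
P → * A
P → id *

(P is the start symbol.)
LL(1) parsing maintains a stack (initially the start symbol over $) and the input. At each step: if the stack top is a terminal, match it against the current input token; if it is a non-terminal N, replace it with the RHS of M[N, lookahead] (the unique production whose predict set contains the lookahead).

Stack is shown with the top on the left.

Stack  Input    Action
----------------------
P $    * * + $  output P → * A
* A $  * * + $  match '*'
A $    * + $    output A → * +
* + $  * + $    match '*'
+ $    + $      match '+'
$      $        accept

The string is accepted.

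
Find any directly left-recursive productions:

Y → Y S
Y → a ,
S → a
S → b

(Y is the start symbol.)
Yes, Y is left-recursive

Direct left recursion occurs when N → N α for some non-terminal N (the right-hand side begins with the left-hand side itself).

Y → Y S: LEFT RECURSIVE (starts with Y)
Y → a ,: starts with a
S → a: starts with a
S → b: starts with b

The grammar has direct left recursion on: Y.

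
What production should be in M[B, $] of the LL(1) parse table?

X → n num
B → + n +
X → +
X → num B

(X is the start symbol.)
Empty (error entry)

To find M[B, $], we find productions for B where $ is in the predict set (PREDICT(N → α) = (FIRST(α) \ {ε}) ∪ (FOLLOW(N) if α ⇒* ε)).

B → + n +: PREDICT = { '+' }

M[B, $] is empty (no production applies)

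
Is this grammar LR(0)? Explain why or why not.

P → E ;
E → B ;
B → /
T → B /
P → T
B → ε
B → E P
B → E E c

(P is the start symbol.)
A grammar is LR(0) if no state in the canonical LR(0) collection has:
  - both a shift item (dot before a terminal) and a complete item (shift-reduce conflict), or
  - two or more complete items (reduce-reduce conflict; the accept item [P' → P .] counts as a complete item here).

Augment with P' → P and build the canonical LR(0) collection (I0 = CLOSURE({[P' → . P]}), then GOTO on every symbol after a dot until no new states appear). It has 12 states:
  I0: { [B → . /], [B → . E E c], [B → . E P], [B → .], [E → . B ;], [P → . E ;], [P → . T], [P' → . P], [T → . B /] }  — shift, reduce
  I1: { [B → / .] }  — reduce
  I2: { [E → B . ;], [T → B . /] }  — shift
  I3: { [B → . /], [B → . E E c], [B → . E P], [B → .], [B → E . E c], [B → E . P], [E → . B ;], [P → . E ;], [P → . T], [P → E . ;], [T → . B /] }  — shift, reduce
  I4: { [P' → P .] }  — accept
  I5: { [P → T .] }  — reduce
  I6: { [P → E ; .] }  — reduce
  I7: { [B → . /], [B → . E E c], [B → . E P], [B → .], [B → E . E c], [B → E . P], [B → E E . c], [E → . B ;], [P → . E ;], [P → . T], [P → E . ;], [T → . B /] }  — shift, reduce
  I8: { [B → E P .] }  — reduce
  I9: { [B → E E c .] }  — reduce
  I10: { [T → B / .] }  — reduce
  I11: { [E → B ; .] }  — reduce

Conflict in state I0:
  Shift-reduce conflict between [B → .] and [B → . /]
So the grammar is NOT LR(0).

Answer: No. Shift-reduce conflict between [B → .] and [B → . /]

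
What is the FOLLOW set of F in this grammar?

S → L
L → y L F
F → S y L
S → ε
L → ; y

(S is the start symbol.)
{ $, ';', 'y' }

In L → y L F: F is at the end, add FOLLOW(L)

The FOLLOW sets referred to above (computed the same way, to a fixed point):
  FOLLOW(L) = { $, ';', 'y' }

Taking the union: FOLLOW(F) = { $, ';', 'y' }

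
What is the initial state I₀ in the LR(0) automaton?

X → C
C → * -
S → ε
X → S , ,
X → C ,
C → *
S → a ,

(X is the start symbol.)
{ [C → . * -], [C → . *], [S → . a ,], [S → .], [X → . C ,], [X → . C], [X → . S , ,], [X' → . X] }

First, augment the grammar with X' → X
I₀ = CLOSURE({ [X' → . X] }):
  [X' → . X] has the dot before X: add [X → . C], [X → . S , ,], [X → . C ,]
  [X → . C] has the dot before C: add [C → . * -], [C → . *]
  [X → . S , ,] has the dot before S: add [S → .], [S → . a ,]
No further items can be added.

I₀ = { [C → . * -], [C → . *], [S → . a ,], [S → .], [X → . C ,], [X → . C], [X → . S , ,], [X' → . X] }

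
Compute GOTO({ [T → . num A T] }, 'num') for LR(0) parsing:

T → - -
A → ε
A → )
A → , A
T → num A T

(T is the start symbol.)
{ [A → . )], [A → . , A], [A → .], [T → num . A T] }

GOTO(I, 'num') = CLOSURE({ [A → αX.β] : [A → α.Xβ] ∈ I, X = 'num' })

Items with dot before 'num', with the dot advanced:
  [T → . num A T] → [T → num . A T]
Closure of the advanced items:
  [T → num . A T] has the dot before A: add [A → .], [A → . )], [A → . , A]

GOTO = { [A → . )], [A → . , A], [A → .], [T → num . A T] }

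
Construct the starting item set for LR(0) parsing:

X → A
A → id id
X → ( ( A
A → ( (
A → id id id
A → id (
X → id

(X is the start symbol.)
{ [A → . ( (], [A → . id (], [A → . id id id], [A → . id id], [X → . ( ( A], [X → . A], [X → . id], [X' → . X] }

First, augment the grammar with X' → X
I₀ = CLOSURE({ [X' → . X] }):
  [X' → . X] has the dot before X: add [X → . A], [X → . ( ( A], [X → . id]
  [X → . A] has the dot before A: add [A → . id id], [A → . ( (], [A → . id id id], [A → . id (]
No further items can be added.

I₀ = { [A → . ( (], [A → . id (], [A → . id id id], [A → . id id], [X → . ( ( A], [X → . A], [X → . id], [X' → . X] }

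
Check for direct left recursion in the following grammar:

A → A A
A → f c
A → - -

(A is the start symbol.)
Direct left recursion occurs when N → N α for some non-terminal N (the right-hand side begins with the left-hand side itself).

A → A A: LEFT RECURSIVE (starts with A)
A → f c: starts with f
A → - -: starts with '-'

The grammar has direct left recursion on: A.

Answer: Yes, A is left-recursive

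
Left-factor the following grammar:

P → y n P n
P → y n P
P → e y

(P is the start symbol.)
Left-factoring transforms A → αβ₁ | αβ₂ into A → αA' and A' → β₁ | β₂
(α is the longest common prefix among the alternatives). Repeat until
no nonterminal has two alternatives with a common prefix.

Round 1: P has alternatives sharing prefix 'y n P'. Introduce P': P → y n P P'
  Add: P' → n
  Add: P' → ε

No remaining common prefixes — done.

Resulting grammar:
P → y n P P'
P' → n
P' → ε
P → e y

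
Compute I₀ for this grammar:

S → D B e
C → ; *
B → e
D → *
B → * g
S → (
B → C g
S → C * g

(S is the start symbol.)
First, augment the grammar with S' → S
I₀ = CLOSURE({ [S' → . S] }):
  [S' → . S] has the dot before S: add [S → . D B e], [S → . (], [S → . C * g]
  [S → . D B e] has the dot before D: add [D → . *]
  [S → . C * g] has the dot before C: add [C → . ; *]
No further items can be added.

I₀ = { [C → . ; *], [D → . *], [S → . (], [S → . C * g], [S → . D B e], [S' → . S] }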